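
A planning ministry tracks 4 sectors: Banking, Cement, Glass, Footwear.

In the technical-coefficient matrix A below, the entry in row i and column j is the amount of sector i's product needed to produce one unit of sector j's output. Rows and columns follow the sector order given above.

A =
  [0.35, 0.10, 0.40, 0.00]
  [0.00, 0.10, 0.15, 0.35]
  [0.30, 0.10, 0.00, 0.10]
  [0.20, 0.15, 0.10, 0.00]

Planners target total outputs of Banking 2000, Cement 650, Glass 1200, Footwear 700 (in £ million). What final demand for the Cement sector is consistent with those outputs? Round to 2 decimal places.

I − A =
  [   0.65    -0.10    -0.40     0.00]
  [   0.00     0.90    -0.15    -0.35]
  [  -0.30    -0.10     1.00    -0.10]
  [  -0.20    -0.15    -0.10     1.00]
d = (I − A) x:
  d_B = (+0.65)·2000 + (-0.10)·650 + (-0.40)·1200 + (+0.00)·700 = 755.00
  d_C = (+0.00)·2000 + (+0.90)·650 + (-0.15)·1200 + (-0.35)·700 = 160.00
  d_G = (-0.30)·2000 + (-0.10)·650 + (+1.00)·1200 + (-0.10)·700 = 465.00
  d_F = (-0.20)·2000 + (-0.15)·650 + (-0.10)·1200 + (+1.00)·700 = 82.50

d_C = 160.00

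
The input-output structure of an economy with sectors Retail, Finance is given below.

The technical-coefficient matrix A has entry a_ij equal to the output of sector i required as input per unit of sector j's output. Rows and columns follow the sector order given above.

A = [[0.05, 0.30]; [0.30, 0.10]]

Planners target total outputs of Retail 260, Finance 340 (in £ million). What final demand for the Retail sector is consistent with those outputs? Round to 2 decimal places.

I − A =
  [   0.95    -0.30]
  [  -0.30     0.90]
d = (I − A) x:
  d_R = (+0.95)·260 + (-0.30)·340 = 145.00
  d_F = (-0.30)·260 + (+0.90)·340 = 228.00

d_R = 145.00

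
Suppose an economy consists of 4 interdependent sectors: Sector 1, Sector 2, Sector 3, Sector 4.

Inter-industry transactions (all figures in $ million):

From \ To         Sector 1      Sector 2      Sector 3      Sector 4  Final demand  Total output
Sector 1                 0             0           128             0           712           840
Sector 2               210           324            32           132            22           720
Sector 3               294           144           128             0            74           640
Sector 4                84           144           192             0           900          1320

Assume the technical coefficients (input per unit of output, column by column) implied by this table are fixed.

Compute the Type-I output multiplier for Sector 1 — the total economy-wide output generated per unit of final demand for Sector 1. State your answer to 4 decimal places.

Technical coefficients a_ij = z_ij / X_j:
  a_11 = 0/840 = 0.00, a_21 = 210/840 = 0.25, a_31 = 294/840 = 0.35, a_41 = 84/840 = 0.10
  a_12 = 0/720 = 0.00, a_22 = 324/720 = 0.45, a_32 = 144/720 = 0.20, a_42 = 144/720 = 0.20
  a_13 = 128/640 = 0.20, a_23 = 32/640 = 0.05, a_33 = 128/640 = 0.20, a_43 = 192/640 = 0.30
  a_14 = 0/1320 = 0.00, a_24 = 132/1320 = 0.10, a_34 = 0/1320 = 0.00, a_44 = 0/1320 = 0.00
I − A =
  [   1.00     0.00    -0.20     0.00]
  [  -0.25     0.55    -0.05    -0.10]
  [  -0.35    -0.20     0.80     0.00]
  [  -0.10    -0.20    -0.30     1.00]
Compute the cofactors C_ij = (−1)^(i+j)·(3×3 minor ij) of I−A; the adjugate is their transpose:
adj(I−A) = Cᵀ =
  [ 0.40800   0.04000   0.10600   0.00400]
  [ 0.23600   0.73000   0.13200   0.07300]
  [ 0.23750   0.20000   0.53000   0.02000]
  [ 0.15925   0.21000   0.19600   0.38150]
det(I−A) = Σ_j (I−A)_1j·C_1j = (1.00)(0.40800) + (0.00)(0.23600) + (-0.20)(0.23750) + (0.00)(0.15925) = 0.3605
(I − A)⁻¹ = adj(I−A) / det(I−A) ≈
  [   1.13176     0.11096     0.29404     0.01110]
  [   0.65465     2.02497     0.36616     0.20250]
  [   0.65881     0.55479     1.47018     0.05548]
  [   0.44175     0.58252     0.54369     1.05825]
The output multiplier for sector j is the column-j sum of the Leontief inverse (I − A)⁻¹ = adj(I−A) / det(I−A).
Column 1 of adj(I−A): (0.40800, 0.23600, 0.23750, 0.15925); det(I−A) = 0.3605.
m_1 = (0.40800 + 0.23600 + 0.23750 + 0.15925) / 0.3605 = 1.04075 / 0.3605 ≈ 2.8870.

m_1 = 2.8870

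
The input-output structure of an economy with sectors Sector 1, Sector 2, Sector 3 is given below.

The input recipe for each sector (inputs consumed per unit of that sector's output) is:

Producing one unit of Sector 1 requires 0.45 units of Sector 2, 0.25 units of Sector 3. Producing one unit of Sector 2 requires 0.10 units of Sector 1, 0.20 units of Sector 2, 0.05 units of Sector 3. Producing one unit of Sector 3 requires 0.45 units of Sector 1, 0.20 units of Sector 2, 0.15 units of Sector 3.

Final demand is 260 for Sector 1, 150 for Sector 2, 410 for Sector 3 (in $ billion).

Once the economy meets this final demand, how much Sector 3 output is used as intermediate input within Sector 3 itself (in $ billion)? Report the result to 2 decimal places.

z_33 = 107.85

I − A =
  [   1.00    -0.10    -0.45]
  [  -0.45     0.80    -0.20]
  [  -0.25    -0.05     0.85]
Cofactors of I−A, C_ij = (−1)^(i+j)·(minor ij) (rows/columns in the sector order above):
  C_11 = (0.80)(0.85) − (-0.20)(-0.05) = 0.6700
  C_12 = −[(-0.45)(0.85) − (-0.20)(-0.25)] = 0.4325
  C_13 = (-0.45)(-0.05) − (0.80)(-0.25) = 0.2225
  C_21 = −[(-0.10)(0.85) − (-0.45)(-0.05)] = 0.1075
  C_22 = (1.00)(0.85) − (-0.45)(-0.25) = 0.7375
  C_23 = −[(1.00)(-0.05) − (-0.10)(-0.25)] = 0.0750
  C_31 = (-0.10)(-0.20) − (-0.45)(0.80) = 0.3800
  C_32 = −[(1.00)(-0.20) − (-0.45)(-0.45)] = 0.4025
  C_33 = (1.00)(0.80) − (-0.10)(-0.45) = 0.7550
det(I−A) = Σ_j (I−A)_1j·C_1j = (1.00)(0.6700) + (-0.10)(0.4325) + (-0.45)(0.2225) = 0.526625
adj(I−A) = Cᵀ =
  [ 0.6700   0.1075   0.3800]
  [ 0.4325   0.7375   0.4025]
  [ 0.2225   0.0750   0.7550]
(I − A)⁻¹ = adj(I−A) / det(I−A) ≈
  [   1.2723     0.2041     0.7216]
  [   0.8213     1.4004     0.7643]
  [   0.4225     0.1424     1.4337]
First solve x = (I − A)⁻¹ d = adj(I−A)·d / det(I−A); in particular x_3 = (0.2225·260 + 0.0750·150 + 0.7550·410) / 0.526625 = 378.65 / 0.526625 ≈ 719.0126.
Intermediate flow from 3 to 3: z_33 = a_33 · x_3 = 0.15 × 378.65 / 0.526625 = 56.7975 / 0.526625 ≈ 107.85.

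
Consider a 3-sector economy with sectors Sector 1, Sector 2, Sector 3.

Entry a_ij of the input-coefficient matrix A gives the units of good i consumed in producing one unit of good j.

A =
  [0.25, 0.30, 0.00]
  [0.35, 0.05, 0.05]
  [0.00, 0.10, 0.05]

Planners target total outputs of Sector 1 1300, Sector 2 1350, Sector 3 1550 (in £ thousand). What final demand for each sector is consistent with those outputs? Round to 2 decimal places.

d_1 = 570.00, d_2 = 750.00, d_3 = 1337.50

I − A =
  [   0.75    -0.30     0.00]
  [  -0.35     0.95    -0.05]
  [   0.00    -0.10     0.95]
d = (I − A) x:
  d_1 = (+0.75)·1300 + (-0.30)·1350 + (+0.00)·1550 = 570.00
  d_2 = (-0.35)·1300 + (+0.95)·1350 + (-0.05)·1550 = 750.00
  d_3 = (+0.00)·1300 + (-0.10)·1350 + (+0.95)·1550 = 1337.50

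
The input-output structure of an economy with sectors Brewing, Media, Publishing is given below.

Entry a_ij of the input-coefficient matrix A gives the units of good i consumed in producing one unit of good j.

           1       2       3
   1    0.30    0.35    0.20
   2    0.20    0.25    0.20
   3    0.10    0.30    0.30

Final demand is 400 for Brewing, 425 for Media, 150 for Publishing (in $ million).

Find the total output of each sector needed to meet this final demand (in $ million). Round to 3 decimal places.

x_1 = 1437.629, x_2 = 1198.969, x_3 = 933.505

I − A =
  [   0.70    -0.35    -0.20]
  [  -0.20     0.75    -0.20]
  [  -0.10    -0.30     0.70]
Cofactors of I−A, C_ij = (−1)^(i+j)·(minor ij) (rows/columns in the sector order above):
  C_11 = (0.75)(0.70) − (-0.20)(-0.30) = 0.4650
  C_12 = −[(-0.20)(0.70) − (-0.20)(-0.10)] = 0.1600
  C_13 = (-0.20)(-0.30) − (0.75)(-0.10) = 0.1350
  C_21 = −[(-0.35)(0.70) − (-0.20)(-0.30)] = 0.3050
  C_22 = (0.70)(0.70) − (-0.20)(-0.10) = 0.4700
  C_23 = −[(0.70)(-0.30) − (-0.35)(-0.10)] = 0.2450
  C_31 = (-0.35)(-0.20) − (-0.20)(0.75) = 0.2200
  C_32 = −[(0.70)(-0.20) − (-0.20)(-0.20)] = 0.1800
  C_33 = (0.70)(0.75) − (-0.35)(-0.20) = 0.4550
det(I−A) = Σ_j (I−A)_1j·C_1j = (0.70)(0.4650) + (-0.35)(0.1600) + (-0.20)(0.1350) = 0.2425
adj(I−A) = Cᵀ =
  [ 0.4650   0.3050   0.2200]
  [ 0.1600   0.4700   0.1800]
  [ 0.1350   0.2450   0.4550]
(I − A)⁻¹ = adj(I−A) / det(I−A) ≈
  [   1.9175     1.2577     0.9072]
  [   0.6598     1.9381     0.7423]
  [   0.5567     1.0103     1.8763]
x = (I − A)⁻¹ d = adj(I−A)·d / det(I−A), with det(I−A) = 0.2425:
  x_1 = (0.4650·400 + 0.3050·425 + 0.2200·150) / 0.2425 = 348.625 / 0.2425 ≈ 1437.629
  x_2 = (0.1600·400 + 0.4700·425 + 0.1800·150) / 0.2425 = 290.75 / 0.2425 ≈ 1198.969
  x_3 = (0.1350·400 + 0.2450·425 + 0.4550·150) / 0.2425 = 226.375 / 0.2425 ≈ 933.505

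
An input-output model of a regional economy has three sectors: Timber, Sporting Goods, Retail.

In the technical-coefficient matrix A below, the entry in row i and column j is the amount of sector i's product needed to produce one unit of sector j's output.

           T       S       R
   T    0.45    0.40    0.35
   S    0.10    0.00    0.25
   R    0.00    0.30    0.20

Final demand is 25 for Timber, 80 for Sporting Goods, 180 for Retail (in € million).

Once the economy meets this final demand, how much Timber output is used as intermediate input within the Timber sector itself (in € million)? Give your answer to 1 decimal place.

z_TT = 168.2

I − A =
  [   0.55    -0.40    -0.35]
  [  -0.10     1.00    -0.25]
  [   0.00    -0.30     0.80]
Cofactors of I−A, C_ij = (−1)^(i+j)·(minor ij) (rows/columns in the sector order above):
  C_11 = (1.00)(0.80) − (-0.25)(-0.30) = 0.7250
  C_12 = −[(-0.10)(0.80) − (-0.25)(0.00)] = 0.0800
  C_13 = (-0.10)(-0.30) − (1.00)(0.00) = 0.0300
  C_21 = −[(-0.40)(0.80) − (-0.35)(-0.30)] = 0.4250
  C_22 = (0.55)(0.80) − (-0.35)(0.00) = 0.4400
  C_23 = −[(0.55)(-0.30) − (-0.40)(0.00)] = 0.1650
  C_31 = (-0.40)(-0.25) − (-0.35)(1.00) = 0.4500
  C_32 = −[(0.55)(-0.25) − (-0.35)(-0.10)] = 0.1725
  C_33 = (0.55)(1.00) − (-0.40)(-0.10) = 0.5100
det(I−A) = Σ_j (I−A)_1j·C_1j = (0.55)(0.7250) + (-0.40)(0.0800) + (-0.35)(0.0300) = 0.35625
adj(I−A) = Cᵀ =
  [ 0.7250   0.4250   0.4500]
  [ 0.0800   0.4400   0.1725]
  [ 0.0300   0.1650   0.5100]
(I − A)⁻¹ = adj(I−A) / det(I−A) ≈
  [   2.0351     1.1930     1.2632]
  [   0.2246     1.2351     0.4842]
  [   0.0842     0.4632     1.4316]
First solve x = (I − A)⁻¹ d = adj(I−A)·d / det(I−A); in particular x_T = (0.7250·25 + 0.4250·80 + 0.4500·180) / 0.35625 = 133.125 / 0.35625 ≈ 373.684.
Intermediate flow from T to T: z_TT = a_TT · x_T = 0.45 × 133.125 / 0.35625 = 59.90625 / 0.35625 ≈ 168.2.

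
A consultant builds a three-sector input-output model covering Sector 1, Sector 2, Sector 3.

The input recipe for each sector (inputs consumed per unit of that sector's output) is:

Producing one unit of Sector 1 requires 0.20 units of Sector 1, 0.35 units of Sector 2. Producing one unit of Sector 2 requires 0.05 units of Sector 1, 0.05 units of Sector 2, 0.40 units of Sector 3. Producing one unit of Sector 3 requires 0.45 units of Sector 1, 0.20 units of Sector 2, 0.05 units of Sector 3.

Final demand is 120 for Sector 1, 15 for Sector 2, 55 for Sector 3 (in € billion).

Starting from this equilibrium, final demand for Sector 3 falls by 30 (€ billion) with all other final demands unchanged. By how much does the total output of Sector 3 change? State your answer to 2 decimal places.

I − A =
  [   0.80    -0.05    -0.45]
  [  -0.35     0.95    -0.20]
  [   0.00    -0.40     0.95]
Cofactors of I−A, C_ij = (−1)^(i+j)·(minor ij) (rows/columns in the sector order above):
  C_11 = (0.95)(0.95) − (-0.20)(-0.40) = 0.8225
  C_12 = −[(-0.35)(0.95) − (-0.20)(0.00)] = 0.3325
  C_13 = (-0.35)(-0.40) − (0.95)(0.00) = 0.1400
  C_21 = −[(-0.05)(0.95) − (-0.45)(-0.40)] = 0.2275
  C_22 = (0.80)(0.95) − (-0.45)(0.00) = 0.7600
  C_23 = −[(0.80)(-0.40) − (-0.05)(0.00)] = 0.3200
  C_31 = (-0.05)(-0.20) − (-0.45)(0.95) = 0.4375
  C_32 = −[(0.80)(-0.20) − (-0.45)(-0.35)] = 0.3175
  C_33 = (0.80)(0.95) − (-0.05)(-0.35) = 0.7425
det(I−A) = Σ_j (I−A)_1j·C_1j = (0.80)(0.8225) + (-0.05)(0.3325) + (-0.45)(0.1400) = 0.578375
adj(I−A) = Cᵀ =
  [ 0.8225   0.2275   0.4375]
  [ 0.3325   0.7600   0.3175]
  [ 0.1400   0.3200   0.7425]
(I − A)⁻¹ = adj(I−A) / det(I−A) ≈
  [   1.4221     0.3933     0.7564]
  [   0.5749     1.3140     0.5490]
  [   0.2421     0.5533     1.2838]
Δx = (I − A)⁻¹ Δd with Δd having -30 in the Sector 3 component and 0 elsewhere.
So Δx_3 = L_33 · (-30), where L_33 = adj(I−A)_33 / det(I−A) = 0.7425 / 0.578375.
Δx_3 = 0.7425 × (-30) / 0.578375 = -22.275 / 0.578375 ≈ -38.51.

Δx_3 = -38.51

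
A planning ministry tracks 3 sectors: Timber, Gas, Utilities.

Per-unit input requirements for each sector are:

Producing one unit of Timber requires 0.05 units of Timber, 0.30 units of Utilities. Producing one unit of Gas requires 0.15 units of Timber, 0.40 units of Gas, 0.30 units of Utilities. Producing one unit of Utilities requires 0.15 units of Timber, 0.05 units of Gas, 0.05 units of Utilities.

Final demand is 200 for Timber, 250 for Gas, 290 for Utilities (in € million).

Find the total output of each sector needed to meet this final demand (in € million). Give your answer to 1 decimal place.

x_T = 373.8, x_G = 464.2, x_U = 569.9

I − A =
  [   0.95    -0.15    -0.15]
  [   0.00     0.60    -0.05]
  [  -0.30    -0.30     0.95]
Cofactors of I−A, C_ij = (−1)^(i+j)·(minor ij) (rows/columns in the sector order above):
  C_11 = (0.60)(0.95) − (-0.05)(-0.30) = 0.5550
  C_12 = −[(0.00)(0.95) − (-0.05)(-0.30)] = 0.0150
  C_13 = (0.00)(-0.30) − (0.60)(-0.30) = 0.1800
  C_21 = −[(-0.15)(0.95) − (-0.15)(-0.30)] = 0.1875
  C_22 = (0.95)(0.95) − (-0.15)(-0.30) = 0.8575
  C_23 = −[(0.95)(-0.30) − (-0.15)(-0.30)] = 0.3300
  C_31 = (-0.15)(-0.05) − (-0.15)(0.60) = 0.0975
  C_32 = −[(0.95)(-0.05) − (-0.15)(0.00)] = 0.0475
  C_33 = (0.95)(0.60) − (-0.15)(0.00) = 0.5700
det(I−A) = Σ_j (I−A)_1j·C_1j = (0.95)(0.5550) + (-0.15)(0.0150) + (-0.15)(0.1800) = 0.4980
adj(I−A) = Cᵀ =
  [ 0.5550   0.1875   0.0975]
  [ 0.0150   0.8575   0.0475]
  [ 0.1800   0.3300   0.5700]
(I − A)⁻¹ = adj(I−A) / det(I−A) ≈
  [   1.1145     0.3765     0.1958]
  [   0.0301     1.7219     0.0954]
  [   0.3614     0.6627     1.1446]
x = (I − A)⁻¹ d = adj(I−A)·d / det(I−A), with det(I−A) = 0.4980:
  x_T = (0.5550·200 + 0.1875·250 + 0.0975·290) / 0.4980 = 186.15 / 0.4980 ≈ 373.8
  x_G = (0.0150·200 + 0.8575·250 + 0.0475·290) / 0.4980 = 231.15 / 0.4980 ≈ 464.2
  x_U = (0.1800·200 + 0.3300·250 + 0.5700·290) / 0.4980 = 283.80 / 0.4980 ≈ 569.9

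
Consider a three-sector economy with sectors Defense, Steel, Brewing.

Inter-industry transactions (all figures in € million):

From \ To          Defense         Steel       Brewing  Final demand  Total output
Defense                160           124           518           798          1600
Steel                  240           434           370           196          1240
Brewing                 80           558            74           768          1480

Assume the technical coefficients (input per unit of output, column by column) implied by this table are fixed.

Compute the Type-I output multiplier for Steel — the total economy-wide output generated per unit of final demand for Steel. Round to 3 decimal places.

Technical coefficients a_ij = z_ij / X_j:
  a_11 = 160/1600 = 0.10, a_21 = 240/1600 = 0.15, a_31 = 80/1600 = 0.05
  a_12 = 124/1240 = 0.10, a_22 = 434/1240 = 0.35, a_32 = 558/1240 = 0.45
  a_13 = 518/1480 = 0.35, a_23 = 370/1480 = 0.25, a_33 = 74/1480 = 0.05
I − A =
  [   0.90    -0.10    -0.35]
  [  -0.15     0.65    -0.25]
  [  -0.05    -0.45     0.95]
Cofactors of I−A, C_ij = (−1)^(i+j)·(minor ij) (rows/columns in the sector order above):
  C_11 = (0.65)(0.95) − (-0.25)(-0.45) = 0.5050
  C_12 = −[(-0.15)(0.95) − (-0.25)(-0.05)] = 0.1550
  C_13 = (-0.15)(-0.45) − (0.65)(-0.05) = 0.1000
  C_21 = −[(-0.10)(0.95) − (-0.35)(-0.45)] = 0.2525
  C_22 = (0.90)(0.95) − (-0.35)(-0.05) = 0.8375
  C_23 = −[(0.90)(-0.45) − (-0.10)(-0.05)] = 0.4100
  C_31 = (-0.10)(-0.25) − (-0.35)(0.65) = 0.2525
  C_32 = −[(0.90)(-0.25) − (-0.35)(-0.15)] = 0.2775
  C_33 = (0.90)(0.65) − (-0.10)(-0.15) = 0.5700
det(I−A) = Σ_j (I−A)_1j·C_1j = (0.90)(0.5050) + (-0.10)(0.1550) + (-0.35)(0.1000) = 0.4040
adj(I−A) = Cᵀ =
  [ 0.5050   0.2525   0.2525]
  [ 0.1550   0.8375   0.2775]
  [ 0.1000   0.4100   0.5700]
(I − A)⁻¹ = adj(I−A) / det(I−A) ≈
  [   1.2500     0.6250     0.6250]
  [   0.3837     2.0730     0.6869]
  [   0.2475     1.0149     1.4109]
The output multiplier for sector j is the column-j sum of the Leontief inverse (I − A)⁻¹ = adj(I−A) / det(I−A).
Column 2 of adj(I−A): (0.2525, 0.8375, 0.4100); det(I−A) = 0.4040.
m_2 = (0.2525 + 0.8375 + 0.4100) / 0.4040 = 1.50 / 0.4040 ≈ 3.713.

m_2 = 3.713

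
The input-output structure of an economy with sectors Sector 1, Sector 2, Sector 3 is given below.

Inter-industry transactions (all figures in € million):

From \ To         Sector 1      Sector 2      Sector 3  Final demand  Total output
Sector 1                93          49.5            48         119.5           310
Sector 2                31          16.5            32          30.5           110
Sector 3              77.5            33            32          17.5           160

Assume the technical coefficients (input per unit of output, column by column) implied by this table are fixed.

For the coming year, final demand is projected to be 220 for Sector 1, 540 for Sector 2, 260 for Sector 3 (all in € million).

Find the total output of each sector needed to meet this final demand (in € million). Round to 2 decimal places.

Technical coefficients a_ij = z_ij / X_j:
  a_11 = 93/310 = 0.30, a_21 = 31/310 = 0.10, a_31 = 77.5/310 = 0.25
  a_12 = 49.5/110 = 0.45, a_22 = 16.5/110 = 0.15, a_32 = 33/110 = 0.30
  a_13 = 48/160 = 0.30, a_23 = 32/160 = 0.20, a_33 = 32/160 = 0.20
I − A =
  [   0.70    -0.45    -0.30]
  [  -0.10     0.85    -0.20]
  [  -0.25    -0.30     0.80]
Cofactors of I−A, C_ij = (−1)^(i+j)·(minor ij) (rows/columns in the sector order above):
  C_11 = (0.85)(0.80) − (-0.20)(-0.30) = 0.6200
  C_12 = −[(-0.10)(0.80) − (-0.20)(-0.25)] = 0.1300
  C_13 = (-0.10)(-0.30) − (0.85)(-0.25) = 0.2425
  C_21 = −[(-0.45)(0.80) − (-0.30)(-0.30)] = 0.4500
  C_22 = (0.70)(0.80) − (-0.30)(-0.25) = 0.4850
  C_23 = −[(0.70)(-0.30) − (-0.45)(-0.25)] = 0.3225
  C_31 = (-0.45)(-0.20) − (-0.30)(0.85) = 0.3450
  C_32 = −[(0.70)(-0.20) − (-0.30)(-0.10)] = 0.1700
  C_33 = (0.70)(0.85) − (-0.45)(-0.10) = 0.5500
det(I−A) = Σ_j (I−A)_1j·C_1j = (0.70)(0.6200) + (-0.45)(0.1300) + (-0.30)(0.2425) = 0.30275
adj(I−A) = Cᵀ =
  [ 0.6200   0.4500   0.3450]
  [ 0.1300   0.4850   0.1700]
  [ 0.2425   0.3225   0.5500]
(I − A)⁻¹ = adj(I−A) / det(I−A) ≈
  [   2.0479     1.4864     1.1396]
  [   0.4294     1.6020     0.5615]
  [   0.8010     1.0652     1.8167]
x = (I − A)⁻¹ d = adj(I−A)·d / det(I−A), with det(I−A) = 0.30275:
  x_1 = (0.6200·220 + 0.4500·540 + 0.3450·260) / 0.30275 = 469.10 / 0.30275 ≈ 1549.46
  x_2 = (0.1300·220 + 0.4850·540 + 0.1700·260) / 0.30275 = 334.70 / 0.30275 ≈ 1105.53
  x_3 = (0.2425·220 + 0.3225·540 + 0.5500·260) / 0.30275 = 370.50 / 0.30275 ≈ 1223.78

x_1 = 1549.46, x_2 = 1105.53, x_3 = 1223.78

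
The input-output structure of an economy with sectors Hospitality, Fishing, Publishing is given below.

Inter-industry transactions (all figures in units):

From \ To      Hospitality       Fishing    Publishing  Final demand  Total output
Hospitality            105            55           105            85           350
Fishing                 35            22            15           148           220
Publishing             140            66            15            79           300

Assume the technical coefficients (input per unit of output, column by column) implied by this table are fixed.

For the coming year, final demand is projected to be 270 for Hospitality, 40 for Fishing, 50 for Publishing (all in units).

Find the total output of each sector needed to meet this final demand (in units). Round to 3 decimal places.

x_1 = 607.629, x_2 = 131.402, x_3 = 349.970

Technical coefficients a_ij = z_ij / X_j:
  a_11 = 105/350 = 0.30, a_21 = 35/350 = 0.10, a_31 = 140/350 = 0.40
  a_12 = 55/220 = 0.25, a_22 = 22/220 = 0.10, a_32 = 66/220 = 0.30
  a_13 = 105/300 = 0.35, a_23 = 15/300 = 0.05, a_33 = 15/300 = 0.05
I − A =
  [   0.70    -0.25    -0.35]
  [  -0.10     0.90    -0.05]
  [  -0.40    -0.30     0.95]
Cofactors of I−A, C_ij = (−1)^(i+j)·(minor ij) (rows/columns in the sector order above):
  C_11 = (0.90)(0.95) − (-0.05)(-0.30) = 0.8400
  C_12 = −[(-0.10)(0.95) − (-0.05)(-0.40)] = 0.1150
  C_13 = (-0.10)(-0.30) − (0.90)(-0.40) = 0.3900
  C_21 = −[(-0.25)(0.95) − (-0.35)(-0.30)] = 0.3425
  C_22 = (0.70)(0.95) − (-0.35)(-0.40) = 0.5250
  C_23 = −[(0.70)(-0.30) − (-0.25)(-0.40)] = 0.3100
  C_31 = (-0.25)(-0.05) − (-0.35)(0.90) = 0.3275
  C_32 = −[(0.70)(-0.05) − (-0.35)(-0.10)] = 0.0700
  C_33 = (0.70)(0.90) − (-0.25)(-0.10) = 0.6050
det(I−A) = Σ_j (I−A)_1j·C_1j = (0.70)(0.8400) + (-0.25)(0.1150) + (-0.35)(0.3900) = 0.42275
adj(I−A) = Cᵀ =
  [ 0.8400   0.3425   0.3275]
  [ 0.1150   0.5250   0.0700]
  [ 0.3900   0.3100   0.6050]
(I − A)⁻¹ = adj(I−A) / det(I−A) ≈
  [   1.9870     0.8102     0.7747]
  [   0.2720     1.2419     0.1656]
  [   0.9225     0.7333     1.4311]
x = (I − A)⁻¹ d = adj(I−A)·d / det(I−A), with det(I−A) = 0.42275:
  x_1 = (0.8400·270 + 0.3425·40 + 0.3275·50) / 0.42275 = 256.875 / 0.42275 ≈ 607.629
  x_2 = (0.1150·270 + 0.5250·40 + 0.0700·50) / 0.42275 = 55.55 / 0.42275 ≈ 131.402
  x_3 = (0.3900·270 + 0.3100·40 + 0.6050·50) / 0.42275 = 147.95 / 0.42275 ≈ 349.970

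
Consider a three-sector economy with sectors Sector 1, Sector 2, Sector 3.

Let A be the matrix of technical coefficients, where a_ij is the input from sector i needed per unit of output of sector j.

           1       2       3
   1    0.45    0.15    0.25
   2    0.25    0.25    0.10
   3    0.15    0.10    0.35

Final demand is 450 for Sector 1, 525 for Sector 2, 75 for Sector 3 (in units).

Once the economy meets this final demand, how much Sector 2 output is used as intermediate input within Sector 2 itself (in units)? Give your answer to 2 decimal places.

z_22 = 318.27

I − A =
  [   0.55    -0.15    -0.25]
  [  -0.25     0.75    -0.10]
  [  -0.15    -0.10     0.65]
Cofactors of I−A, C_ij = (−1)^(i+j)·(minor ij) (rows/columns in the sector order above):
  C_11 = (0.75)(0.65) − (-0.10)(-0.10) = 0.4775
  C_12 = −[(-0.25)(0.65) − (-0.10)(-0.15)] = 0.1775
  C_13 = (-0.25)(-0.10) − (0.75)(-0.15) = 0.1375
  C_21 = −[(-0.15)(0.65) − (-0.25)(-0.10)] = 0.1225
  C_22 = (0.55)(0.65) − (-0.25)(-0.15) = 0.3200
  C_23 = −[(0.55)(-0.10) − (-0.15)(-0.15)] = 0.0775
  C_31 = (-0.15)(-0.10) − (-0.25)(0.75) = 0.2025
  C_32 = −[(0.55)(-0.10) − (-0.25)(-0.25)] = 0.1175
  C_33 = (0.55)(0.75) − (-0.15)(-0.25) = 0.3750
det(I−A) = Σ_j (I−A)_1j·C_1j = (0.55)(0.4775) + (-0.15)(0.1775) + (-0.25)(0.1375) = 0.201625
adj(I−A) = Cᵀ =
  [ 0.4775   0.1225   0.2025]
  [ 0.1775   0.3200   0.1175]
  [ 0.1375   0.0775   0.3750]
(I − A)⁻¹ = adj(I−A) / det(I−A) ≈
  [   2.3683     0.6076     1.0043]
  [   0.8803     1.5871     0.5828]
  [   0.6820     0.3844     1.8599]
First solve x = (I − A)⁻¹ d = adj(I−A)·d / det(I−A); in particular x_2 = (0.1775·450 + 0.3200·525 + 0.1175·75) / 0.201625 = 256.6875 / 0.201625 ≈ 1273.0936.
Intermediate flow from 2 to 2: z_22 = a_22 · x_2 = 0.25 × 256.6875 / 0.201625 = 64.171875 / 0.201625 ≈ 318.27.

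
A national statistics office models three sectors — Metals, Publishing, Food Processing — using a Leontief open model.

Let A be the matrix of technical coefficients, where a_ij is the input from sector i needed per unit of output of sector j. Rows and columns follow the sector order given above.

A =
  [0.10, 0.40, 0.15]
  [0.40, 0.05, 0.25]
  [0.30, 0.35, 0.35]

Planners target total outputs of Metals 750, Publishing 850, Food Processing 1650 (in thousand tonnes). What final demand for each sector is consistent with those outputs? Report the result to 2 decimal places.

I − A =
  [   0.90    -0.40    -0.15]
  [  -0.40     0.95    -0.25]
  [  -0.30    -0.35     0.65]
d = (I − A) x:
  d_1 = (+0.90)·750 + (-0.40)·850 + (-0.15)·1650 = 87.50
  d_2 = (-0.40)·750 + (+0.95)·850 + (-0.25)·1650 = 95.00
  d_3 = (-0.30)·750 + (-0.35)·850 + (+0.65)·1650 = 550.00

d_1 = 87.50, d_2 = 95.00, d_3 = 550.00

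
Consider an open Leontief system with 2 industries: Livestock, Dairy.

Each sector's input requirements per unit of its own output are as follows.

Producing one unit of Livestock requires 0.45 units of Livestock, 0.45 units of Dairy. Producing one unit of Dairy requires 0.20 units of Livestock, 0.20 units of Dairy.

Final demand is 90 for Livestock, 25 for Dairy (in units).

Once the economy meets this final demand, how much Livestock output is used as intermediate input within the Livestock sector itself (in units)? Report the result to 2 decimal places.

I − A =
  [   0.55    -0.20]
  [  -0.45     0.80]
det(I−A) = (0.55)(0.80) − (-0.20)(-0.45) = 0.3500
adj(I−A) = [[0.80, 0.20], [0.45, 0.55]]
(I − A)⁻¹ = adj(I−A) / det(I−A) ≈
  [   2.2857     0.5714]
  [   1.2857     1.5714]
First solve x = (I − A)⁻¹ d = adj(I−A)·d / det(I−A); in particular x_1 = (0.80·90 + 0.20·25) / 0.3500 = 77.00 / 0.3500 = 220.0000.
Intermediate flow from 1 to 1: z_11 = a_11 · x_1 = 0.45 × 77.00 / 0.3500 = 34.65 / 0.3500 = 99.00.

z_11 = 99.00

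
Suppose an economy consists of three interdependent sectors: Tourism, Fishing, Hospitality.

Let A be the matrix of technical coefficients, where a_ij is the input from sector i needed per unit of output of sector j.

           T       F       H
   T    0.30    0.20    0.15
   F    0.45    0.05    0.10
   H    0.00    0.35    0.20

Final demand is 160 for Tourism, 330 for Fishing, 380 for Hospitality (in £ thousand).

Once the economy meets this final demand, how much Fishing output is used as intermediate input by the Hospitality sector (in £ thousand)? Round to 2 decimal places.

z_FH = 78.80

I − A =
  [   0.70    -0.20    -0.15]
  [  -0.45     0.95    -0.10]
  [   0.00    -0.35     0.80]
Cofactors of I−A, C_ij = (−1)^(i+j)·(minor ij) (rows/columns in the sector order above):
  C_11 = (0.95)(0.80) − (-0.10)(-0.35) = 0.7250
  C_12 = −[(-0.45)(0.80) − (-0.10)(0.00)] = 0.3600
  C_13 = (-0.45)(-0.35) − (0.95)(0.00) = 0.1575
  C_21 = −[(-0.20)(0.80) − (-0.15)(-0.35)] = 0.2125
  C_22 = (0.70)(0.80) − (-0.15)(0.00) = 0.5600
  C_23 = −[(0.70)(-0.35) − (-0.20)(0.00)] = 0.2450
  C_31 = (-0.20)(-0.10) − (-0.15)(0.95) = 0.1625
  C_32 = −[(0.70)(-0.10) − (-0.15)(-0.45)] = 0.1375
  C_33 = (0.70)(0.95) − (-0.20)(-0.45) = 0.5750
det(I−A) = Σ_j (I−A)_1j·C_1j = (0.70)(0.7250) + (-0.20)(0.3600) + (-0.15)(0.1575) = 0.411875
adj(I−A) = Cᵀ =
  [ 0.7250   0.2125   0.1625]
  [ 0.3600   0.5600   0.1375]
  [ 0.1575   0.2450   0.5750]
(I − A)⁻¹ = adj(I−A) / det(I−A) ≈
  [   1.7602     0.5159     0.3945]
  [   0.8741     1.3596     0.3338]
  [   0.3824     0.5948     1.3961]
First solve x = (I − A)⁻¹ d = adj(I−A)·d / det(I−A); in particular x_H = (0.1575·160 + 0.2450·330 + 0.5750·380) / 0.411875 = 324.55 / 0.411875 ≈ 787.9818.
Intermediate flow from F to H: z_FH = a_FH · x_H = 0.10 × 324.55 / 0.411875 = 32.455 / 0.411875 ≈ 78.80.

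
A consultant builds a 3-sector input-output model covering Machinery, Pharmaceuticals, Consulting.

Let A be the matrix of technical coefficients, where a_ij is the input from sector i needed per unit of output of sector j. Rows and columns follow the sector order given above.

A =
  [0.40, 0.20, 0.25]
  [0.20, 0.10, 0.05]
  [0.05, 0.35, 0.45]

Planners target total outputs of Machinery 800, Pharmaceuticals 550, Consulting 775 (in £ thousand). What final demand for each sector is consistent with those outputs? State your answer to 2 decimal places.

d_1 = 176.25, d_2 = 296.25, d_3 = 193.75

I − A =
  [   0.60    -0.20    -0.25]
  [  -0.20     0.90    -0.05]
  [  -0.05    -0.35     0.55]
d = (I − A) x:
  d_1 = (+0.60)·800 + (-0.20)·550 + (-0.25)·775 = 176.25
  d_2 = (-0.20)·800 + (+0.90)·550 + (-0.05)·775 = 296.25
  d_3 = (-0.05)·800 + (-0.35)·550 + (+0.55)·775 = 193.75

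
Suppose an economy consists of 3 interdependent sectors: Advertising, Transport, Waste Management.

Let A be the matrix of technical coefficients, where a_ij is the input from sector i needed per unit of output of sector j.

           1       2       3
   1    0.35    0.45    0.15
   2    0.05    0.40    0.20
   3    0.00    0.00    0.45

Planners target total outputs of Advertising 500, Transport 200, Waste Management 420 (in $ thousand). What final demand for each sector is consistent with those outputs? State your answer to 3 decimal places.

d_1 = 172.000, d_2 = 11.000, d_3 = 231.000

I − A =
  [   0.65    -0.45    -0.15]
  [  -0.05     0.60    -0.20]
  [   0.00     0.00     0.55]
d = (I − A) x:
  d_1 = (+0.65)·500 + (-0.45)·200 + (-0.15)·420 = 172.000
  d_2 = (-0.05)·500 + (+0.60)·200 + (-0.20)·420 = 11.000
  d_3 = (+0.00)·500 + (+0.00)·200 + (+0.55)·420 = 231.000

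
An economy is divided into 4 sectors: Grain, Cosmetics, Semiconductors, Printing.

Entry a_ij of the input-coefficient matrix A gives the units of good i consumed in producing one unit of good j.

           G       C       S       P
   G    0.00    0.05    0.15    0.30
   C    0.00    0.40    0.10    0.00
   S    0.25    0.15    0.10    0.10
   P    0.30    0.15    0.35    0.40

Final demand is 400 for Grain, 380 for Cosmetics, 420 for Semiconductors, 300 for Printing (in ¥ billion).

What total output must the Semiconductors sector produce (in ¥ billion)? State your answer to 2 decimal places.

I − A =
  [   1.00    -0.05    -0.15    -0.30]
  [   0.00     0.60    -0.10     0.00]
  [  -0.25    -0.15     0.90    -0.10]
  [  -0.30    -0.15    -0.35     0.60]
Compute the cofactors C_ij = (−1)^(i+j)·(3×3 minor ij) of I−A; the adjugate is their transpose:
adj(I−A) = Cᵀ =
  [ 0.29250   0.09725   0.12450   0.16700]
  [ 0.01800   0.37075   0.05100   0.01750]
  [ 0.10800   0.11175   0.30600   0.10500]
  [ 0.21375   0.20650   0.25350   0.50125]
det(I−A) = Σ_j (I−A)_1j·C_1j = (1.00)(0.29250) + (-0.05)(0.01800) + (-0.15)(0.10800) + (-0.30)(0.21375) = 0.211275
(I − A)⁻¹ = adj(I−A) / det(I−A) ≈
  [   1.3845     0.4603     0.5893     0.7904]
  [   0.0852     1.7548     0.2414     0.0828]
  [   0.5112     0.5289     1.4483     0.4970]
  [   1.0117     0.9774     1.1999     2.3725]
x = (I − A)⁻¹ d = adj(I−A)·d / det(I−A), with det(I−A) = 0.211275:
  x_G = (0.29250·400 + 0.09725·380 + 0.12450·420 + 0.16700·300) / 0.211275 = 256.345 / 0.211275 ≈ 1213.32
  x_C = (0.01800·400 + 0.37075·380 + 0.05100·420 + 0.01750·300) / 0.211275 = 174.755 / 0.211275 ≈ 827.14
  x_S = (0.10800·400 + 0.11175·380 + 0.30600·420 + 0.10500·300) / 0.211275 = 245.685 / 0.211275 ≈ 1162.87
  x_P = (0.21375·400 + 0.20650·380 + 0.25350·420 + 0.50125·300) / 0.211275 = 420.815 / 0.211275 ≈ 1991.79

x_S = 1162.87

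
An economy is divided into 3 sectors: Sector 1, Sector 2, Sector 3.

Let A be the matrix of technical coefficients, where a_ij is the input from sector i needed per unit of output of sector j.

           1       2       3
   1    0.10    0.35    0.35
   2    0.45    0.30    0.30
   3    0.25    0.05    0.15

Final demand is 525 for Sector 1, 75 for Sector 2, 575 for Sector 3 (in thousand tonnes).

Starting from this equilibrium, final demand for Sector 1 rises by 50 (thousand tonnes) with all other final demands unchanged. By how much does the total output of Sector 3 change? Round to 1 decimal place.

I − A =
  [   0.90    -0.35    -0.35]
  [  -0.45     0.70    -0.30]
  [  -0.25    -0.05     0.85]
Cofactors of I−A, C_ij = (−1)^(i+j)·(minor ij) (rows/columns in the sector order above):
  C_11 = (0.70)(0.85) − (-0.30)(-0.05) = 0.5800
  C_12 = −[(-0.45)(0.85) − (-0.30)(-0.25)] = 0.4575
  C_13 = (-0.45)(-0.05) − (0.70)(-0.25) = 0.1975
  C_21 = −[(-0.35)(0.85) − (-0.35)(-0.05)] = 0.3150
  C_22 = (0.90)(0.85) − (-0.35)(-0.25) = 0.6775
  C_23 = −[(0.90)(-0.05) − (-0.35)(-0.25)] = 0.1325
  C_31 = (-0.35)(-0.30) − (-0.35)(0.70) = 0.3500
  C_32 = −[(0.90)(-0.30) − (-0.35)(-0.45)] = 0.4275
  C_33 = (0.90)(0.70) − (-0.35)(-0.45) = 0.4725
det(I−A) = Σ_j (I−A)_1j·C_1j = (0.90)(0.5800) + (-0.35)(0.4575) + (-0.35)(0.1975) = 0.29275
adj(I−A) = Cᵀ =
  [ 0.5800   0.3150   0.3500]
  [ 0.4575   0.6775   0.4275]
  [ 0.1975   0.1325   0.4725]
(I − A)⁻¹ = adj(I−A) / det(I−A) ≈
  [   1.9812     1.0760     1.1956]
  [   1.5628     2.3143     1.4603]
  [   0.6746     0.4526     1.6140]
Δx = (I − A)⁻¹ Δd with Δd having +50 in the Sector 1 component and 0 elsewhere.
So Δx_3 = L_31 · (+50), where L_31 = adj(I−A)_31 / det(I−A) = 0.1975 / 0.29275.
Δx_3 = 0.1975 × (+50) / 0.29275 = 9.875 / 0.29275 ≈ 33.7.

Δx_3 = 33.7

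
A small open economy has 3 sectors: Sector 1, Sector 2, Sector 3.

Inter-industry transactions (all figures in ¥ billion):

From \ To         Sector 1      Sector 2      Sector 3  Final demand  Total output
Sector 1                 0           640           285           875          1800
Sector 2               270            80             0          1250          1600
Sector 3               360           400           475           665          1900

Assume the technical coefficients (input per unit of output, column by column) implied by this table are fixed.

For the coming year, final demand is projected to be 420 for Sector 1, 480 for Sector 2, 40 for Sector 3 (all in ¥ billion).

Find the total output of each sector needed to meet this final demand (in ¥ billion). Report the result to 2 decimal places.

Technical coefficients a_ij = z_ij / X_j:
  a_11 = 0/1800 = 0.00, a_21 = 270/1800 = 0.15, a_31 = 360/1800 = 0.20
  a_12 = 640/1600 = 0.40, a_22 = 80/1600 = 0.05, a_32 = 400/1600 = 0.25
  a_13 = 285/1900 = 0.15, a_23 = 0/1900 = 0.00, a_33 = 475/1900 = 0.25
I − A =
  [   1.00    -0.40    -0.15]
  [  -0.15     0.95     0.00]
  [  -0.20    -0.25     0.75]
Cofactors of I−A, C_ij = (−1)^(i+j)·(minor ij) (rows/columns in the sector order above):
  C_11 = (0.95)(0.75) − (0.00)(-0.25) = 0.7125
  C_12 = −[(-0.15)(0.75) − (0.00)(-0.20)] = 0.1125
  C_13 = (-0.15)(-0.25) − (0.95)(-0.20) = 0.2275
  C_21 = −[(-0.40)(0.75) − (-0.15)(-0.25)] = 0.3375
  C_22 = (1.00)(0.75) − (-0.15)(-0.20) = 0.7200
  C_23 = −[(1.00)(-0.25) − (-0.40)(-0.20)] = 0.3300
  C_31 = (-0.40)(0.00) − (-0.15)(0.95) = 0.1425
  C_32 = −[(1.00)(0.00) − (-0.15)(-0.15)] = 0.0225
  C_33 = (1.00)(0.95) − (-0.40)(-0.15) = 0.8900
det(I−A) = Σ_j (I−A)_1j·C_1j = (1.00)(0.7125) + (-0.40)(0.1125) + (-0.15)(0.2275) = 0.633375
adj(I−A) = Cᵀ =
  [ 0.7125   0.3375   0.1425]
  [ 0.1125   0.7200   0.0225]
  [ 0.2275   0.3300   0.8900]
(I − A)⁻¹ = adj(I−A) / det(I−A) ≈
  [   1.1249     0.5329     0.2250]
  [   0.1776     1.1368     0.0355]
  [   0.3592     0.5210     1.4052]
x = (I − A)⁻¹ d = adj(I−A)·d / det(I−A), with det(I−A) = 0.633375:
  x_1 = (0.7125·420 + 0.3375·480 + 0.1425·40) / 0.633375 = 466.95 / 0.633375 ≈ 737.24
  x_2 = (0.1125·420 + 0.7200·480 + 0.0225·40) / 0.633375 = 393.75 / 0.633375 ≈ 621.67
  x_3 = (0.2275·420 + 0.3300·480 + 0.8900·40) / 0.633375 = 289.55 / 0.633375 ≈ 457.15

x_1 = 737.24, x_2 = 621.67, x_3 = 457.15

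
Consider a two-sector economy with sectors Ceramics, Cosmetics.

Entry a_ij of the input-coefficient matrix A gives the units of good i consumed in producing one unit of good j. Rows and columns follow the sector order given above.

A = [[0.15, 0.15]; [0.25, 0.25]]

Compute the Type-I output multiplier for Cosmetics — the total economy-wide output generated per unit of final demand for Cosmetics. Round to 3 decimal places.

m_2 = 1.667

I − A =
  [   0.85    -0.15]
  [  -0.25     0.75]
det(I−A) = (0.85)(0.75) − (-0.15)(-0.25) = 0.6000
adj(I−A) = [[0.75, 0.15], [0.25, 0.85]]
(I − A)⁻¹ = adj(I−A) / det(I−A) ≈
  [   1.2500     0.2500]
  [   0.4167     1.4167]
The output multiplier for sector j is the column-j sum of the Leontief inverse (I − A)⁻¹ = adj(I−A) / det(I−A).
Column 2 of adj(I−A): (0.15, 0.85); det(I−A) = 0.6000.
m_2 = (0.15 + 0.85) / 0.6000 = 1.00 / 0.6000 ≈ 1.667.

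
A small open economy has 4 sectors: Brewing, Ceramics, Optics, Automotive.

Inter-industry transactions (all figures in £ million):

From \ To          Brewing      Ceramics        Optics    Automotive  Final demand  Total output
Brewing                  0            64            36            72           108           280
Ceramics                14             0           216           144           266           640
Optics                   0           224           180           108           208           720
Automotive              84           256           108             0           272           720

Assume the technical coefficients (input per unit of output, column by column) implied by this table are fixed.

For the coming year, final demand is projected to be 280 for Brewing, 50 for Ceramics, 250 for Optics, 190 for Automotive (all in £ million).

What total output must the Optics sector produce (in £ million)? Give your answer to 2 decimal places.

x_3 = 612.45

Technical coefficients a_ij = z_ij / X_j:
  a_11 = 0/280 = 0.00, a_21 = 14/280 = 0.05, a_31 = 0/280 = 0.00, a_41 = 84/280 = 0.30
  a_12 = 64/640 = 0.10, a_22 = 0/640 = 0.00, a_32 = 224/640 = 0.35, a_42 = 256/640 = 0.40
  a_13 = 36/720 = 0.05, a_23 = 216/720 = 0.30, a_33 = 180/720 = 0.25, a_43 = 108/720 = 0.15
  a_14 = 72/720 = 0.10, a_24 = 144/720 = 0.20, a_34 = 108/720 = 0.15, a_44 = 0/720 = 0.00
I − A =
  [   1.00    -0.10    -0.05    -0.10]
  [  -0.05     1.00    -0.30    -0.20]
  [   0.00    -0.35     0.75    -0.15]
  [  -0.30    -0.40    -0.15     1.00]
Compute the cofactors C_ij = (−1)^(i+j)·(3×3 minor ij) of I−A; the adjugate is their transpose:
adj(I−A) = Cᵀ =
  [ 0.534000   0.128500   0.106000   0.095000]
  [ 0.094875   0.702750   0.327250   0.199125]
  [ 0.086500   0.404000   0.877000   0.221000]
  [ 0.211125   0.380250   0.294250   0.640375]
det(I−A) = Σ_j (I−A)_1j·C_1j = (1.00)(0.534000) + (-0.10)(0.094875) + (-0.05)(0.086500) + (-0.10)(0.211125) = 0.499075
(I − A)⁻¹ = adj(I−A) / det(I−A) ≈
  [   1.0700     0.2575     0.2124     0.1904]
  [   0.1901     1.4081     0.6557     0.3990]
  [   0.1733     0.8095     1.7573     0.4428]
  [   0.4230     0.7619     0.5896     1.2831]
x = (I − A)⁻¹ d = adj(I−A)·d / det(I−A), with det(I−A) = 0.499075:
  x_1 = (0.534000·280 + 0.128500·50 + 0.106000·250 + 0.095000·190) / 0.499075 = 200.495 / 0.499075 ≈ 401.73
  x_2 = (0.094875·280 + 0.702750·50 + 0.327250·250 + 0.199125·190) / 0.499075 = 181.34875 / 0.499075 ≈ 363.37
  x_3 = (0.086500·280 + 0.404000·50 + 0.877000·250 + 0.221000·190) / 0.499075 = 305.66 / 0.499075 ≈ 612.45
  x_4 = (0.211125·280 + 0.380250·50 + 0.294250·250 + 0.640375·190) / 0.499075 = 273.36125 / 0.499075 ≈ 547.74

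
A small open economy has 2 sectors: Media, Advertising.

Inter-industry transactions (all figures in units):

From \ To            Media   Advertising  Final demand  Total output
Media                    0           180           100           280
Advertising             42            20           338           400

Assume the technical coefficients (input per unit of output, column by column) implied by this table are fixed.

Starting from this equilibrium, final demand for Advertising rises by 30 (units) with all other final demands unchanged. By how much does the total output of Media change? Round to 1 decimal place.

Technical coefficients a_ij = z_ij / X_j:
  a_MM = 0/280 = 0.00, a_AM = 42/280 = 0.15
  a_MA = 180/400 = 0.45, a_AA = 20/400 = 0.05
I − A =
  [   1.00    -0.45]
  [  -0.15     0.95]
det(I−A) = (1.00)(0.95) − (-0.45)(-0.15) = 0.8825
adj(I−A) = [[0.95, 0.45], [0.15, 1.00]]
(I − A)⁻¹ = adj(I−A) / det(I−A) ≈
  [   1.0765     0.5099]
  [   0.1700     1.1331]
Δx = (I − A)⁻¹ Δd with Δd having +30 in the Advertising component and 0 elsewhere.
So Δx_M = L_MA · (+30), where L_MA = adj(I−A)_MA / det(I−A) = 0.45 / 0.8825.
Δx_M = 0.45 × (+30) / 0.8825 = 13.50 / 0.8825 ≈ 15.3.

Δx_M = 15.3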